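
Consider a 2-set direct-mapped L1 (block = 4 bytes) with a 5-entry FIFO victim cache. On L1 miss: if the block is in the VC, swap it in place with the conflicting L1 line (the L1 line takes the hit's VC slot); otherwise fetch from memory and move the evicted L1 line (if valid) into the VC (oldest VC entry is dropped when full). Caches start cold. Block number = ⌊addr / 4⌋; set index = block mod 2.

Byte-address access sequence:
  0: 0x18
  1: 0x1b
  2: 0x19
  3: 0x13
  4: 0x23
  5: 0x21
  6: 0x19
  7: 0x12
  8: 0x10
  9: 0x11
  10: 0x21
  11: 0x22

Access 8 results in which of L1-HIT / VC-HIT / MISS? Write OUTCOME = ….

0: 0x18 (blk 6, set 0) → MISS  vc=[]
1: 0x1b (blk 6, set 0) → L1-HIT  vc=[]
2: 0x19 (blk 6, set 0) → L1-HIT  vc=[]
3: 0x13 (blk 4, set 0) → MISS  vc=[6]
4: 0x23 (blk 8, set 0) → MISS  vc=[6, 4]
5: 0x21 (blk 8, set 0) → L1-HIT  vc=[6, 4]
6: 0x19 (blk 6, set 0) → VC-HIT  vc=[8, 4]
7: 0x12 (blk 4, set 0) → VC-HIT  vc=[8, 6]
8: 0x10 (blk 4, set 0) → L1-HIT  vc=[8, 6]
9: 0x11 (blk 4, set 0) → L1-HIT  vc=[8, 6]
10: 0x21 (blk 8, set 0) → VC-HIT  vc=[4, 6]
11: 0x22 (blk 8, set 0) → L1-HIT  vc=[4, 6]

OUTCOME = L1-HIT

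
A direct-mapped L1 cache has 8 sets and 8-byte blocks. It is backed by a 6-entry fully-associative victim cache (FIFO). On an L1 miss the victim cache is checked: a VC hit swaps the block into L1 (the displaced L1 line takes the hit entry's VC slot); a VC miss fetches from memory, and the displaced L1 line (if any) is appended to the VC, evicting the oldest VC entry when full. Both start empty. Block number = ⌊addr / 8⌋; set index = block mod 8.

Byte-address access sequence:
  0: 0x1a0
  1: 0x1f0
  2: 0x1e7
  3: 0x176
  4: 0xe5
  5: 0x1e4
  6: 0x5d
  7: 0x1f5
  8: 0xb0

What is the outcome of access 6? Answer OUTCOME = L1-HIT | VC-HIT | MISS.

0: 0x1a0 (blk 52, set 4) → MISS  vc=[]
1: 0x1f0 (blk 62, set 6) → MISS  vc=[]
2: 0x1e7 (blk 60, set 4) → MISS  vc=[52]
3: 0x176 (blk 46, set 6) → MISS  vc=[52, 62]
4: 0xe5 (blk 28, set 4) → MISS  vc=[52, 62, 60]
5: 0x1e4 (blk 60, set 4) → VC-HIT  vc=[52, 62, 28]
6: 0x5d (blk 11, set 3) → MISS  vc=[52, 62, 28]
7: 0x1f5 (blk 62, set 6) → VC-HIT  vc=[52, 46, 28]
8: 0xb0 (blk 22, set 6) → MISS  vc=[52, 46, 28, 62]

OUTCOME = MISS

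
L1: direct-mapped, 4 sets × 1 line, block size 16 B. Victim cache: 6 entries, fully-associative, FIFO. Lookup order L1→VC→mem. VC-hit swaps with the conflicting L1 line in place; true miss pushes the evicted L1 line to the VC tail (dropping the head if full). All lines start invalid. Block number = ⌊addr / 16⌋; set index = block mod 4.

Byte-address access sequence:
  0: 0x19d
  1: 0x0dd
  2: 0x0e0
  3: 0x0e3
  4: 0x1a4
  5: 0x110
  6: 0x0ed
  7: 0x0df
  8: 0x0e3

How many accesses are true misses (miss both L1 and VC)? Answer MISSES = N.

MISSES = 5

0: 0x19d (blk 25, set 1) → MISS  vc=[]
1: 0xdd (blk 13, set 1) → MISS  vc=[25]
2: 0xe0 (blk 14, set 2) → MISS  vc=[25]
3: 0xe3 (blk 14, set 2) → L1-HIT  vc=[25]
4: 0x1a4 (blk 26, set 2) → MISS  vc=[25, 14]
5: 0x110 (blk 17, set 1) → MISS  vc=[25, 14, 13]
6: 0xed (blk 14, set 2) → VC-HIT  vc=[25, 26, 13]
7: 0xdf (blk 13, set 1) → VC-HIT  vc=[25, 26, 17]
8: 0xe3 (blk 14, set 2) → L1-HIT  vc=[25, 26, 17]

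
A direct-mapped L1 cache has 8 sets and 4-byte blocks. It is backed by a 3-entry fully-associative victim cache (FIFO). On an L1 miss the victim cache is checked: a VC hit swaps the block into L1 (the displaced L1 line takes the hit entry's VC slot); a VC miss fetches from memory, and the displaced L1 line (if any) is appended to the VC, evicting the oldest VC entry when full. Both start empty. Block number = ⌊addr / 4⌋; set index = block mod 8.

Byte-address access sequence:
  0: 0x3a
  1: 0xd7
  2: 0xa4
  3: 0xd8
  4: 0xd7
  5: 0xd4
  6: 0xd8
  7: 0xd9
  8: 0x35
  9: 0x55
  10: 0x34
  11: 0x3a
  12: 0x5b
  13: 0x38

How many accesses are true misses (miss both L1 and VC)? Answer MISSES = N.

MISSES = 7

#0 0x3a→b14/s6 MISS; vc=[]
#1 0xd7→b53/s5 MISS; vc=[]
#2 0xa4→b41/s1 MISS; vc=[]
#3 0xd8→b54/s6 MISS; vc=[14]
#4 0xd7→b53/s5 L1-HIT; vc=[14]
#5 0xd4→b53/s5 L1-HIT; vc=[14]
#6 0xd8→b54/s6 L1-HIT; vc=[14]
#7 0xd9→b54/s6 L1-HIT; vc=[14]
#8 0x35→b13/s5 MISS; vc=[14,53]
#9 0x55→b21/s5 MISS; vc=[14,53,13]
#10 0x34→b13/s5 VC-HIT; vc=[14,53,21]
#11 0x3a→b14/s6 VC-HIT; vc=[54,53,21]
#12 0x5b→b22/s6 MISS; vc=[53,21,14]
#13 0x38→b14/s6 VC-HIT; vc=[53,21,22]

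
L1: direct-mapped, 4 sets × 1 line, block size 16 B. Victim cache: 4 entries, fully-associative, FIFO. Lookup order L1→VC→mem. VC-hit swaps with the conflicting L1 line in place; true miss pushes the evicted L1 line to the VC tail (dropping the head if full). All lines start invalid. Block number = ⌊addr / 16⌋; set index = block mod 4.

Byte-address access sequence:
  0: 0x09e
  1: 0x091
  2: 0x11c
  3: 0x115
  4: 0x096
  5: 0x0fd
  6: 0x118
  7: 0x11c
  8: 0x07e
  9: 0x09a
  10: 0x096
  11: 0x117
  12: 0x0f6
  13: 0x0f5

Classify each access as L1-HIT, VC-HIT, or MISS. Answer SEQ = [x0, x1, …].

SEQ = [MISS, L1-HIT, MISS, L1-HIT, VC-HIT, MISS, VC-HIT, L1-HIT, MISS, VC-HIT, L1-HIT, VC-HIT, VC-HIT, L1-HIT]

#0 0x9e→b9/s1 MISS; vc=[]
#1 0x91→b9/s1 L1-HIT; vc=[]
#2 0x11c→b17/s1 MISS; vc=[9]
#3 0x115→b17/s1 L1-HIT; vc=[9]
#4 0x96→b9/s1 VC-HIT; vc=[17]
#5 0xfd→b15/s3 MISS; vc=[17]
#6 0x118→b17/s1 VC-HIT; vc=[9]
#7 0x11c→b17/s1 L1-HIT; vc=[9]
#8 0x7e→b7/s3 MISS; vc=[9,15]
#9 0x9a→b9/s1 VC-HIT; vc=[17,15]
#10 0x96→b9/s1 L1-HIT; vc=[17,15]
#11 0x117→b17/s1 VC-HIT; vc=[9,15]
#12 0xf6→b15/s3 VC-HIT; vc=[9,7]
#13 0xf5→b15/s3 L1-HIT; vc=[9,7]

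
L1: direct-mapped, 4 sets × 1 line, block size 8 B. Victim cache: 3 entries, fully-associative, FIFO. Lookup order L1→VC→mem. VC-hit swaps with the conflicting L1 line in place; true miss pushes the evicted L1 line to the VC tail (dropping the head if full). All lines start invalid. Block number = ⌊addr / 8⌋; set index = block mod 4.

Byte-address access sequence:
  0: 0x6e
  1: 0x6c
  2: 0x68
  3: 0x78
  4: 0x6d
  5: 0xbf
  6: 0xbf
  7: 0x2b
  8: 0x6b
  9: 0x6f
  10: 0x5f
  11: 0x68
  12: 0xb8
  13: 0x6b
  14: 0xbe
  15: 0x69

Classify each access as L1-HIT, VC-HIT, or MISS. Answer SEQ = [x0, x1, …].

SEQ = [MISS, L1-HIT, L1-HIT, MISS, L1-HIT, MISS, L1-HIT, MISS, VC-HIT, L1-HIT, MISS, L1-HIT, VC-HIT, L1-HIT, L1-HIT, L1-HIT]

#0 0x6e→b13/s1 MISS; vc=[]
#1 0x6c→b13/s1 L1-HIT; vc=[]
#2 0x68→b13/s1 L1-HIT; vc=[]
#3 0x78→b15/s3 MISS; vc=[]
#4 0x6d→b13/s1 L1-HIT; vc=[]
#5 0xbf→b23/s3 MISS; vc=[15]
#6 0xbf→b23/s3 L1-HIT; vc=[15]
#7 0x2b→b5/s1 MISS; vc=[15,13]
#8 0x6b→b13/s1 VC-HIT; vc=[15,5]
#9 0x6f→b13/s1 L1-HIT; vc=[15,5]
#10 0x5f→b11/s3 MISS; vc=[15,5,23]
#11 0x68→b13/s1 L1-HIT; vc=[15,5,23]
#12 0xb8→b23/s3 VC-HIT; vc=[15,5,11]
#13 0x6b→b13/s1 L1-HIT; vc=[15,5,11]
#14 0xbe→b23/s3 L1-HIT; vc=[15,5,11]
#15 0x69→b13/s1 L1-HIT; vc=[15,5,11]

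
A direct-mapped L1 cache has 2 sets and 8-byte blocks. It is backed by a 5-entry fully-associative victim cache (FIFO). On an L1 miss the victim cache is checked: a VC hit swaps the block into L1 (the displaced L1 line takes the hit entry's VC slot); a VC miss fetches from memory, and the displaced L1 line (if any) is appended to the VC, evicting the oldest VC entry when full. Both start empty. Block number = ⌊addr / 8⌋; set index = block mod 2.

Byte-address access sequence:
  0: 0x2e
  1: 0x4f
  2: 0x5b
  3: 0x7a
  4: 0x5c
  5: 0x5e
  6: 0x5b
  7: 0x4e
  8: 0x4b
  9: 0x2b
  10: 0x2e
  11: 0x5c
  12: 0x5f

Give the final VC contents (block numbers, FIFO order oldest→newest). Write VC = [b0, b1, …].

0: 0x2e (blk 5, set 1) → MISS  vc=[]
1: 0x4f (blk 9, set 1) → MISS  vc=[5]
2: 0x5b (blk 11, set 1) → MISS  vc=[5, 9]
3: 0x7a (blk 15, set 1) → MISS  vc=[5, 9, 11]
4: 0x5c (blk 11, set 1) → VC-HIT  vc=[5, 9, 15]
5: 0x5e (blk 11, set 1) → L1-HIT  vc=[5, 9, 15]
6: 0x5b (blk 11, set 1) → L1-HIT  vc=[5, 9, 15]
7: 0x4e (blk 9, set 1) → VC-HIT  vc=[5, 11, 15]
8: 0x4b (blk 9, set 1) → L1-HIT  vc=[5, 11, 15]
9: 0x2b (blk 5, set 1) → VC-HIT  vc=[9, 11, 15]
10: 0x2e (blk 5, set 1) → L1-HIT  vc=[9, 11, 15]
11: 0x5c (blk 11, set 1) → VC-HIT  vc=[9, 5, 15]
12: 0x5f (blk 11, set 1) → L1-HIT  vc=[9, 5, 15]

VC = [9, 5, 15]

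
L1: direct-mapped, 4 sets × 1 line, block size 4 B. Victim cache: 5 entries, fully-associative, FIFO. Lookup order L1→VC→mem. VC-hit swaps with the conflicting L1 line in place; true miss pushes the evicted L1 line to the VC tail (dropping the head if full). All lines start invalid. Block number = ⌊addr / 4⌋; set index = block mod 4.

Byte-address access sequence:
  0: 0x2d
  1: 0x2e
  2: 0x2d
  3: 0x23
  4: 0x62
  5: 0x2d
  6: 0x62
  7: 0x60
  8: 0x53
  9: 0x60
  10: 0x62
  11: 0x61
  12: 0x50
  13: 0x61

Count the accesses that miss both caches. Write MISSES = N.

#0 0x2d→b11/s3 MISS; vc=[]
#1 0x2e→b11/s3 L1-HIT; vc=[]
#2 0x2d→b11/s3 L1-HIT; vc=[]
#3 0x23→b8/s0 MISS; vc=[]
#4 0x62→b24/s0 MISS; vc=[8]
#5 0x2d→b11/s3 L1-HIT; vc=[8]
#6 0x62→b24/s0 L1-HIT; vc=[8]
#7 0x60→b24/s0 L1-HIT; vc=[8]
#8 0x53→b20/s0 MISS; vc=[8,24]
#9 0x60→b24/s0 VC-HIT; vc=[8,20]
#10 0x62→b24/s0 L1-HIT; vc=[8,20]
#11 0x61→b24/s0 L1-HIT; vc=[8,20]
#12 0x50→b20/s0 VC-HIT; vc=[8,24]
#13 0x61→b24/s0 VC-HIT; vc=[8,20]

MISSES = 4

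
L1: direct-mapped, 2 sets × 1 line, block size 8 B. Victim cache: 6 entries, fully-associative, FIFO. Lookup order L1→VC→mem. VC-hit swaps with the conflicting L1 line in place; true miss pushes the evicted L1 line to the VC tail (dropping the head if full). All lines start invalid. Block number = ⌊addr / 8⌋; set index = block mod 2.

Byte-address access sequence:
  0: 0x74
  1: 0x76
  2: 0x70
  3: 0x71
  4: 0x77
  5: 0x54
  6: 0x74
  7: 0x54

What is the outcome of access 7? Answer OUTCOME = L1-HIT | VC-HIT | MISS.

OUTCOME = VC-HIT

#0 0x74→b14/s0 MISS; vc=[]
#1 0x76→b14/s0 L1-HIT; vc=[]
#2 0x70→b14/s0 L1-HIT; vc=[]
#3 0x71→b14/s0 L1-HIT; vc=[]
#4 0x77→b14/s0 L1-HIT; vc=[]
#5 0x54→b10/s0 MISS; vc=[14]
#6 0x74→b14/s0 VC-HIT; vc=[10]
#7 0x54→b10/s0 VC-HIT; vc=[14]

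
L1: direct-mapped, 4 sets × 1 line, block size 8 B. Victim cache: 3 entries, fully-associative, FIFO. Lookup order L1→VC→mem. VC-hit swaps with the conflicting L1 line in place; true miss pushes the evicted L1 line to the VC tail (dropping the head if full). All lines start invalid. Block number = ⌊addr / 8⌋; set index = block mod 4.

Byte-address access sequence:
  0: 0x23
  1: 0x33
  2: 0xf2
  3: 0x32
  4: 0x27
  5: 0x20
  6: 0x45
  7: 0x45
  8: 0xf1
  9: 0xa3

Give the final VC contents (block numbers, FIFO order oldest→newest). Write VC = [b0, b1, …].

VC = [6, 4, 8]

#0 0x23→b4/s0 MISS; vc=[]
#1 0x33→b6/s2 MISS; vc=[]
#2 0xf2→b30/s2 MISS; vc=[6]
#3 0x32→b6/s2 VC-HIT; vc=[30]
#4 0x27→b4/s0 L1-HIT; vc=[30]
#5 0x20→b4/s0 L1-HIT; vc=[30]
#6 0x45→b8/s0 MISS; vc=[30,4]
#7 0x45→b8/s0 L1-HIT; vc=[30,4]
#8 0xf1→b30/s2 VC-HIT; vc=[6,4]
#9 0xa3→b20/s0 MISS; vc=[6,4,8]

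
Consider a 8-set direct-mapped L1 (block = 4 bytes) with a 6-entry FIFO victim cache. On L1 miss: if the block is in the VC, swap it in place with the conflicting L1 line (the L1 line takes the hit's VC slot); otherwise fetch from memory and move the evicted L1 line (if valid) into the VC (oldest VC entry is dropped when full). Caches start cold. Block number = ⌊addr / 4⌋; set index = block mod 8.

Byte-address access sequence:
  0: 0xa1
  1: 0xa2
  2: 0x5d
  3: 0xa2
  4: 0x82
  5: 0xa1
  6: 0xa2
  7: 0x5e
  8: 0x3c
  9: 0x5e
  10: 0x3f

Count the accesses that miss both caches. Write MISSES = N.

MISSES = 4

0: 0xa1 (blk 40, set 0) → MISS  vc=[]
1: 0xa2 (blk 40, set 0) → L1-HIT  vc=[]
2: 0x5d (blk 23, set 7) → MISS  vc=[]
3: 0xa2 (blk 40, set 0) → L1-HIT  vc=[]
4: 0x82 (blk 32, set 0) → MISS  vc=[40]
5: 0xa1 (blk 40, set 0) → VC-HIT  vc=[32]
6: 0xa2 (blk 40, set 0) → L1-HIT  vc=[32]
7: 0x5e (blk 23, set 7) → L1-HIT  vc=[32]
8: 0x3c (blk 15, set 7) → MISS  vc=[32, 23]
9: 0x5e (blk 23, set 7) → VC-HIT  vc=[32, 15]
10: 0x3f (blk 15, set 7) → VC-HIT  vc=[32, 23]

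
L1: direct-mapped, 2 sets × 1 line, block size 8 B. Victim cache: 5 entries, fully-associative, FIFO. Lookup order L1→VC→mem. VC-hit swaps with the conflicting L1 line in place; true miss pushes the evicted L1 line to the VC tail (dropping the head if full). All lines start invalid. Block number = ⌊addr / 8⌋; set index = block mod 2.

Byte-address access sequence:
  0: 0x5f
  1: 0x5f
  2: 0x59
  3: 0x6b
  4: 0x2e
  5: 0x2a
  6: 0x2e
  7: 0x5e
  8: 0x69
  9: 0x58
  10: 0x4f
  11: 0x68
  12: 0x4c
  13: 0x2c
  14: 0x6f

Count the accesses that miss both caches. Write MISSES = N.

0: 0x5f (blk 11, set 1) → MISS  vc=[]
1: 0x5f (blk 11, set 1) → L1-HIT  vc=[]
2: 0x59 (blk 11, set 1) → L1-HIT  vc=[]
3: 0x6b (blk 13, set 1) → MISS  vc=[11]
4: 0x2e (blk 5, set 1) → MISS  vc=[11, 13]
5: 0x2a (blk 5, set 1) → L1-HIT  vc=[11, 13]
6: 0x2e (blk 5, set 1) → L1-HIT  vc=[11, 13]
7: 0x5e (blk 11, set 1) → VC-HIT  vc=[5, 13]
8: 0x69 (blk 13, set 1) → VC-HIT  vc=[5, 11]
9: 0x58 (blk 11, set 1) → VC-HIT  vc=[5, 13]
10: 0x4f (blk 9, set 1) → MISS  vc=[5, 13, 11]
11: 0x68 (blk 13, set 1) → VC-HIT  vc=[5, 9, 11]
12: 0x4c (blk 9, set 1) → VC-HIT  vc=[5, 13, 11]
13: 0x2c (blk 5, set 1) → VC-HIT  vc=[9, 13, 11]
14: 0x6f (blk 13, set 1) → VC-HIT  vc=[9, 5, 11]

MISSES = 4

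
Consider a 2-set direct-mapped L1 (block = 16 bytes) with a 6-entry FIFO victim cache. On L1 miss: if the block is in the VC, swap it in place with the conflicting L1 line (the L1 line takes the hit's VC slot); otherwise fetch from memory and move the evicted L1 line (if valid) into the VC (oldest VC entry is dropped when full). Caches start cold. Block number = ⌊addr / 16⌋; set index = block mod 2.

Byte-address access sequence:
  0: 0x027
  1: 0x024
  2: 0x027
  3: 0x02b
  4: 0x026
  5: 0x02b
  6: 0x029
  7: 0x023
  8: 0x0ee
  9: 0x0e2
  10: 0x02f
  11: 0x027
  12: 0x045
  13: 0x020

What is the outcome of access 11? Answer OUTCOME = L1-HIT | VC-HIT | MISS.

OUTCOME = L1-HIT

  [0] addr=0x27 blk=2 s=0: MISS | VC []
  [1] addr=0x24 blk=2 s=0: L1-HIT | VC []
  [2] addr=0x27 blk=2 s=0: L1-HIT | VC []
  [3] addr=0x2b blk=2 s=0: L1-HIT | VC []
  [4] addr=0x26 blk=2 s=0: L1-HIT | VC []
  [5] addr=0x2b blk=2 s=0: L1-HIT | VC []
  [6] addr=0x29 blk=2 s=0: L1-HIT | VC []
  [7] addr=0x23 blk=2 s=0: L1-HIT | VC []
  [8] addr=0xee blk=14 s=0: MISS | VC [2]
  [9] addr=0xe2 blk=14 s=0: L1-HIT | VC [2]
  [10] addr=0x2f blk=2 s=0: VC-HIT | VC [14]
  [11] addr=0x27 blk=2 s=0: L1-HIT | VC [14]
  [12] addr=0x45 blk=4 s=0: MISS | VC [14, 2]
  [13] addr=0x20 blk=2 s=0: VC-HIT | VC [14, 4]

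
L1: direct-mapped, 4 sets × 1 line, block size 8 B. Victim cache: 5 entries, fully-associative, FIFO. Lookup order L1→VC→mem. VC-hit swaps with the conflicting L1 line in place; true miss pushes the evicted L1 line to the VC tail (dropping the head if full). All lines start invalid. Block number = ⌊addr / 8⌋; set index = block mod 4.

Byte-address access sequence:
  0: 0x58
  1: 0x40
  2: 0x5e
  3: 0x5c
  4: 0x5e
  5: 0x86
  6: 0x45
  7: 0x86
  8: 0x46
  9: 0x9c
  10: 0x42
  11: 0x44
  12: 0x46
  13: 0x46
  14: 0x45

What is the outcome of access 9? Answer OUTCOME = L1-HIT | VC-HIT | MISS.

#0 0x58→b11/s3 MISS; vc=[]
#1 0x40→b8/s0 MISS; vc=[]
#2 0x5e→b11/s3 L1-HIT; vc=[]
#3 0x5c→b11/s3 L1-HIT; vc=[]
#4 0x5e→b11/s3 L1-HIT; vc=[]
#5 0x86→b16/s0 MISS; vc=[8]
#6 0x45→b8/s0 VC-HIT; vc=[16]
#7 0x86→b16/s0 VC-HIT; vc=[8]
#8 0x46→b8/s0 VC-HIT; vc=[16]
#9 0x9c→b19/s3 MISS; vc=[16,11]
#10 0x42→b8/s0 L1-HIT; vc=[16,11]
#11 0x44→b8/s0 L1-HIT; vc=[16,11]
#12 0x46→b8/s0 L1-HIT; vc=[16,11]
#13 0x46→b8/s0 L1-HIT; vc=[16,11]
#14 0x45→b8/s0 L1-HIT; vc=[16,11]

OUTCOME = MISS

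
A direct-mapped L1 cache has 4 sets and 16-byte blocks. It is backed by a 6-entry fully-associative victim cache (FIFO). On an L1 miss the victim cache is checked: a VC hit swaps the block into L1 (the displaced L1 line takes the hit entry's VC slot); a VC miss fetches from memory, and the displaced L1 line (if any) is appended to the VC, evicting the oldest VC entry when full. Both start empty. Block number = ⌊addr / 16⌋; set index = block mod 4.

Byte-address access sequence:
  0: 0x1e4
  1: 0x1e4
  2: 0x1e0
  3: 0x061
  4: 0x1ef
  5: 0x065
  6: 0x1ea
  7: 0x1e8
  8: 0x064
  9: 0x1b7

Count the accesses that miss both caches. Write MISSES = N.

0: 0x1e4 (blk 30, set 2) → MISS  vc=[]
1: 0x1e4 (blk 30, set 2) → L1-HIT  vc=[]
2: 0x1e0 (blk 30, set 2) → L1-HIT  vc=[]
3: 0x61 (blk 6, set 2) → MISS  vc=[30]
4: 0x1ef (blk 30, set 2) → VC-HIT  vc=[6]
5: 0x65 (blk 6, set 2) → VC-HIT  vc=[30]
6: 0x1ea (blk 30, set 2) → VC-HIT  vc=[6]
7: 0x1e8 (blk 30, set 2) → L1-HIT  vc=[6]
8: 0x64 (blk 6, set 2) → VC-HIT  vc=[30]
9: 0x1b7 (blk 27, set 3) → MISS  vc=[30]

MISSES = 3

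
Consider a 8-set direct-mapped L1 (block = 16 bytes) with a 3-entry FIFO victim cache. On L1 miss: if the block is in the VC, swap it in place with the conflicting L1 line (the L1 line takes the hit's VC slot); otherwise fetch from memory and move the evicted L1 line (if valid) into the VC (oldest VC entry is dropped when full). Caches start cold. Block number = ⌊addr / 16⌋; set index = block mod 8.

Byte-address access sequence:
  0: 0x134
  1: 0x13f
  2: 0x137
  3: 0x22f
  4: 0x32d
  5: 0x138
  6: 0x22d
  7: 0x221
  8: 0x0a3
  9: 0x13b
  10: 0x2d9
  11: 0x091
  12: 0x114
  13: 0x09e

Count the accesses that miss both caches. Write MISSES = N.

MISSES = 7

#0 0x134→b19/s3 MISS; vc=[]
#1 0x13f→b19/s3 L1-HIT; vc=[]
#2 0x137→b19/s3 L1-HIT; vc=[]
#3 0x22f→b34/s2 MISS; vc=[]
#4 0x32d→b50/s2 MISS; vc=[34]
#5 0x138→b19/s3 L1-HIT; vc=[34]
#6 0x22d→b34/s2 VC-HIT; vc=[50]
#7 0x221→b34/s2 L1-HIT; vc=[50]
#8 0xa3→b10/s2 MISS; vc=[50,34]
#9 0x13b→b19/s3 L1-HIT; vc=[50,34]
#10 0x2d9→b45/s5 MISS; vc=[50,34]
#11 0x91→b9/s1 MISS; vc=[50,34]
#12 0x114→b17/s1 MISS; vc=[50,34,9]
#13 0x9e→b9/s1 VC-HIT; vc=[50,34,17]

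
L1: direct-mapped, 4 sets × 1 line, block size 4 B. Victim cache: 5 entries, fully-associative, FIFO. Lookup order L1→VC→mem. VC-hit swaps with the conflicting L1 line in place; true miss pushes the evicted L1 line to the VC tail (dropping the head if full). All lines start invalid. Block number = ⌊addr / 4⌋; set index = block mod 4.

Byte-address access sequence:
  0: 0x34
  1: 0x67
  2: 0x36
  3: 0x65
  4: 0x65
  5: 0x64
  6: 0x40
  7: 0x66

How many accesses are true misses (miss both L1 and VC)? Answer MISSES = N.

MISSES = 3

#0 0x34→b13/s1 MISS; vc=[]
#1 0x67→b25/s1 MISS; vc=[13]
#2 0x36→b13/s1 VC-HIT; vc=[25]
#3 0x65→b25/s1 VC-HIT; vc=[13]
#4 0x65→b25/s1 L1-HIT; vc=[13]
#5 0x64→b25/s1 L1-HIT; vc=[13]
#6 0x40→b16/s0 MISS; vc=[13]
#7 0x66→b25/s1 L1-HIT; vc=[13]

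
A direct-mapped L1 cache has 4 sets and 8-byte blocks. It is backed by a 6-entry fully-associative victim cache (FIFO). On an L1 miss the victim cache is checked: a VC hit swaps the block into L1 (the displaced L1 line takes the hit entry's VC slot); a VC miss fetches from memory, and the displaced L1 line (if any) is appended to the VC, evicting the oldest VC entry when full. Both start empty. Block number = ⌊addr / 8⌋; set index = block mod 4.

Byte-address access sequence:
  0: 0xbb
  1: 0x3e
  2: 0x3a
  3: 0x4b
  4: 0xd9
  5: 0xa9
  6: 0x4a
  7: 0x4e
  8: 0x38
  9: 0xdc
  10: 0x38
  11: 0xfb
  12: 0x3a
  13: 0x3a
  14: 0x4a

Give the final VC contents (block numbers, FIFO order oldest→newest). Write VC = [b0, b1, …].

#0 0xbb→b23/s3 MISS; vc=[]
#1 0x3e→b7/s3 MISS; vc=[23]
#2 0x3a→b7/s3 L1-HIT; vc=[23]
#3 0x4b→b9/s1 MISS; vc=[23]
#4 0xd9→b27/s3 MISS; vc=[23,7]
#5 0xa9→b21/s1 MISS; vc=[23,7,9]
#6 0x4a→b9/s1 VC-HIT; vc=[23,7,21]
#7 0x4e→b9/s1 L1-HIT; vc=[23,7,21]
#8 0x38→b7/s3 VC-HIT; vc=[23,27,21]
#9 0xdc→b27/s3 VC-HIT; vc=[23,7,21]
#10 0x38→b7/s3 VC-HIT; vc=[23,27,21]
#11 0xfb→b31/s3 MISS; vc=[23,27,21,7]
#12 0x3a→b7/s3 VC-HIT; vc=[23,27,21,31]
#13 0x3a→b7/s3 L1-HIT; vc=[23,27,21,31]
#14 0x4a→b9/s1 L1-HIT; vc=[23,27,21,31]

VC = [23, 27, 21, 31]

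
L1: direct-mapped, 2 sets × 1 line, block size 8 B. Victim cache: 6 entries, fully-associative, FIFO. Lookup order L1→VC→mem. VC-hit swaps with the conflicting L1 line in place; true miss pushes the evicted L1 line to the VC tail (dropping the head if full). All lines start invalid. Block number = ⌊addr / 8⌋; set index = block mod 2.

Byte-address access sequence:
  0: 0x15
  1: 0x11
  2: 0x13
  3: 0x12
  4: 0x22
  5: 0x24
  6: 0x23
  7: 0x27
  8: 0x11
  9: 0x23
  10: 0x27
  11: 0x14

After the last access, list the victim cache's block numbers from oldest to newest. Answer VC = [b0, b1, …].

VC = [4]

  [0] addr=0x15 blk=2 s=0: MISS | VC []
  [1] addr=0x11 blk=2 s=0: L1-HIT | VC []
  [2] addr=0x13 blk=2 s=0: L1-HIT | VC []
  [3] addr=0x12 blk=2 s=0: L1-HIT | VC []
  [4] addr=0x22 blk=4 s=0: MISS | VC [2]
  [5] addr=0x24 blk=4 s=0: L1-HIT | VC [2]
  [6] addr=0x23 blk=4 s=0: L1-HIT | VC [2]
  [7] addr=0x27 blk=4 s=0: L1-HIT | VC [2]
  [8] addr=0x11 blk=2 s=0: VC-HIT | VC [4]
  [9] addr=0x23 blk=4 s=0: VC-HIT | VC [2]
  [10] addr=0x27 blk=4 s=0: L1-HIT | VC [2]
  [11] addr=0x14 blk=2 s=0: VC-HIT | VC [4]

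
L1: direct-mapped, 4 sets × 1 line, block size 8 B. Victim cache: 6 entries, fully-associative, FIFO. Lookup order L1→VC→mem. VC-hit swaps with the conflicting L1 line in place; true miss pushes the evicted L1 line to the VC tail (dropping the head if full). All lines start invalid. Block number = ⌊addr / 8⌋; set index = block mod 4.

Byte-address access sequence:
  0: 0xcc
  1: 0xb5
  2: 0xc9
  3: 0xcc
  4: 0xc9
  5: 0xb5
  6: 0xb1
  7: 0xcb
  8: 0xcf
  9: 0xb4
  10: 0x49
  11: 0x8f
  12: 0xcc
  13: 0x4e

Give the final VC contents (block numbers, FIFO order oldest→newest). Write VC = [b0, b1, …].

  [0] addr=0xcc blk=25 s=1: MISS | VC []
  [1] addr=0xb5 blk=22 s=2: MISS | VC []
  [2] addr=0xc9 blk=25 s=1: L1-HIT | VC []
  [3] addr=0xcc blk=25 s=1: L1-HIT | VC []
  [4] addr=0xc9 blk=25 s=1: L1-HIT | VC []
  [5] addr=0xb5 blk=22 s=2: L1-HIT | VC []
  [6] addr=0xb1 blk=22 s=2: L1-HIT | VC []
  [7] addr=0xcb blk=25 s=1: L1-HIT | VC []
  [8] addr=0xcf blk=25 s=1: L1-HIT | VC []
  [9] addr=0xb4 blk=22 s=2: L1-HIT | VC []
  [10] addr=0x49 blk=9 s=1: MISS | VC [25]
  [11] addr=0x8f blk=17 s=1: MISS | VC [25, 9]
  [12] addr=0xcc blk=25 s=1: VC-HIT | VC [17, 9]
  [13] addr=0x4e blk=9 s=1: VC-HIT | VC [17, 25]

VC = [17, 25]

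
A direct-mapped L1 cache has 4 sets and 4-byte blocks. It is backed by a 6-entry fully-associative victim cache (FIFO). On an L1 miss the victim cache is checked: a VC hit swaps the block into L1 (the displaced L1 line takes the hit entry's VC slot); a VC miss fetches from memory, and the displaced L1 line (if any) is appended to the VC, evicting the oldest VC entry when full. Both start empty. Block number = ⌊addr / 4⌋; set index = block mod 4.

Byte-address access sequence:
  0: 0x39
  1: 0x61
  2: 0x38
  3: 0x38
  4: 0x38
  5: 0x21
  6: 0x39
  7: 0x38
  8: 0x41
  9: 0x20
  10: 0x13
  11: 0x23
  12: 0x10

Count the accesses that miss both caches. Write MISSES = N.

MISSES = 5

#0 0x39→b14/s2 MISS; vc=[]
#1 0x61→b24/s0 MISS; vc=[]
#2 0x38→b14/s2 L1-HIT; vc=[]
#3 0x38→b14/s2 L1-HIT; vc=[]
#4 0x38→b14/s2 L1-HIT; vc=[]
#5 0x21→b8/s0 MISS; vc=[24]
#6 0x39→b14/s2 L1-HIT; vc=[24]
#7 0x38→b14/s2 L1-HIT; vc=[24]
#8 0x41→b16/s0 MISS; vc=[24,8]
#9 0x20→b8/s0 VC-HIT; vc=[24,16]
#10 0x13→b4/s0 MISS; vc=[24,16,8]
#11 0x23→b8/s0 VC-HIT; vc=[24,16,4]
#12 0x10→b4/s0 VC-HIT; vc=[24,16,8]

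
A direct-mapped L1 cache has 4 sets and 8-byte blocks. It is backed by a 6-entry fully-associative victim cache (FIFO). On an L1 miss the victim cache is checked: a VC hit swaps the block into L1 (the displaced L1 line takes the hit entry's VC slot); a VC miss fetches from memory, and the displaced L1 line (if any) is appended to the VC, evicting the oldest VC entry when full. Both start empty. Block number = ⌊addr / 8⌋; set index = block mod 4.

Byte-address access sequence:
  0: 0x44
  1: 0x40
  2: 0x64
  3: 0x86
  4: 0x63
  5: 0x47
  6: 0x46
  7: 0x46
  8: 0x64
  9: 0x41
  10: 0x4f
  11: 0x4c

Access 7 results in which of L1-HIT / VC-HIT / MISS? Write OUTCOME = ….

OUTCOME = L1-HIT

0: 0x44 (blk 8, set 0) → MISS  vc=[]
1: 0x40 (blk 8, set 0) → L1-HIT  vc=[]
2: 0x64 (blk 12, set 0) → MISS  vc=[8]
3: 0x86 (blk 16, set 0) → MISS  vc=[8, 12]
4: 0x63 (blk 12, set 0) → VC-HIT  vc=[8, 16]
5: 0x47 (blk 8, set 0) → VC-HIT  vc=[12, 16]
6: 0x46 (blk 8, set 0) → L1-HIT  vc=[12, 16]
7: 0x46 (blk 8, set 0) → L1-HIT  vc=[12, 16]
8: 0x64 (blk 12, set 0) → VC-HIT  vc=[8, 16]
9: 0x41 (blk 8, set 0) → VC-HIT  vc=[12, 16]
10: 0x4f (blk 9, set 1) → MISS  vc=[12, 16]
11: 0x4c (blk 9, set 1) → L1-HIT  vc=[12, 16]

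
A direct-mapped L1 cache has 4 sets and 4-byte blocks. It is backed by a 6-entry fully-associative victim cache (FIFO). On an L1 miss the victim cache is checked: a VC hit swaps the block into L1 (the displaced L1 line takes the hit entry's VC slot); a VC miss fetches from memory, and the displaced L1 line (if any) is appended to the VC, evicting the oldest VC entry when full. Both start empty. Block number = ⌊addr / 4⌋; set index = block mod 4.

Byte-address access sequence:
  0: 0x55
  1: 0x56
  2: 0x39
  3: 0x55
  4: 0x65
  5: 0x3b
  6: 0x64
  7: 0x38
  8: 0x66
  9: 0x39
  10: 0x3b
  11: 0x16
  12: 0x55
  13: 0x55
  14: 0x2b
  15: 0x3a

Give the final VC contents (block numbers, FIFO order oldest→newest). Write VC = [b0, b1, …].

VC = [5, 25, 10]

  [0] addr=0x55 blk=21 s=1: MISS | VC []
  [1] addr=0x56 blk=21 s=1: L1-HIT | VC []
  [2] addr=0x39 blk=14 s=2: MISS | VC []
  [3] addr=0x55 blk=21 s=1: L1-HIT | VC []
  [4] addr=0x65 blk=25 s=1: MISS | VC [21]
  [5] addr=0x3b blk=14 s=2: L1-HIT | VC [21]
  [6] addr=0x64 blk=25 s=1: L1-HIT | VC [21]
  [7] addr=0x38 blk=14 s=2: L1-HIT | VC [21]
  [8] addr=0x66 blk=25 s=1: L1-HIT | VC [21]
  [9] addr=0x39 blk=14 s=2: L1-HIT | VC [21]
  [10] addr=0x3b blk=14 s=2: L1-HIT | VC [21]
  [11] addr=0x16 blk=5 s=1: MISS | VC [21, 25]
  [12] addr=0x55 blk=21 s=1: VC-HIT | VC [5, 25]
  [13] addr=0x55 blk=21 s=1: L1-HIT | VC [5, 25]
  [14] addr=0x2b blk=10 s=2: MISS | VC [5, 25, 14]
  [15] addr=0x3a blk=14 s=2: VC-HIT | VC [5, 25, 10]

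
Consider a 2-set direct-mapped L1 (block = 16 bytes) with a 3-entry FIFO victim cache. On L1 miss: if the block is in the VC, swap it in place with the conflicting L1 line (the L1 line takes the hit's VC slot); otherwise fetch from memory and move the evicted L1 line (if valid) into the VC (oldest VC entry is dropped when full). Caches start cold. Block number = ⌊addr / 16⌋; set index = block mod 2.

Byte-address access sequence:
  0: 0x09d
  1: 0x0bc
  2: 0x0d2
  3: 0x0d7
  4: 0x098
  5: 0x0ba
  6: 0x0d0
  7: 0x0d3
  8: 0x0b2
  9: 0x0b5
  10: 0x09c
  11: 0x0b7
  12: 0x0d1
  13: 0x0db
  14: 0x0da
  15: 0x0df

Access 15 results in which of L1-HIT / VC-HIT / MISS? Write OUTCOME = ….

OUTCOME = L1-HIT

0: 0x9d (blk 9, set 1) → MISS  vc=[]
1: 0xbc (blk 11, set 1) → MISS  vc=[9]
2: 0xd2 (blk 13, set 1) → MISS  vc=[9, 11]
3: 0xd7 (blk 13, set 1) → L1-HIT  vc=[9, 11]
4: 0x98 (blk 9, set 1) → VC-HIT  vc=[13, 11]
5: 0xba (blk 11, set 1) → VC-HIT  vc=[13, 9]
6: 0xd0 (blk 13, set 1) → VC-HIT  vc=[11, 9]
7: 0xd3 (blk 13, set 1) → L1-HIT  vc=[11, 9]
8: 0xb2 (blk 11, set 1) → VC-HIT  vc=[13, 9]
9: 0xb5 (blk 11, set 1) → L1-HIT  vc=[13, 9]
10: 0x9c (blk 9, set 1) → VC-HIT  vc=[13, 11]
11: 0xb7 (blk 11, set 1) → VC-HIT  vc=[13, 9]
12: 0xd1 (blk 13, set 1) → VC-HIT  vc=[11, 9]
13: 0xdb (blk 13, set 1) → L1-HIT  vc=[11, 9]
14: 0xda (blk 13, set 1) → L1-HIT  vc=[11, 9]
15: 0xdf (blk 13, set 1) → L1-HIT  vc=[11, 9]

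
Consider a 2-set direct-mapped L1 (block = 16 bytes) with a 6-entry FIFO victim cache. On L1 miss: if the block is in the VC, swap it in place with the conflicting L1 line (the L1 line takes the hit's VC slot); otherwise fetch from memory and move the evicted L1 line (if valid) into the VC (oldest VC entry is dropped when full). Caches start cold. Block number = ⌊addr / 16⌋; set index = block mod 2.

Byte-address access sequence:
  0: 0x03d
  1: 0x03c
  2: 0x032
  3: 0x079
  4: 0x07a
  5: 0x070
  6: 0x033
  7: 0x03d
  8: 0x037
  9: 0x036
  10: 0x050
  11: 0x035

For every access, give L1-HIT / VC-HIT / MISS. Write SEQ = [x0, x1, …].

SEQ = [MISS, L1-HIT, L1-HIT, MISS, L1-HIT, L1-HIT, VC-HIT, L1-HIT, L1-HIT, L1-HIT, MISS, VC-HIT]

0: 0x3d (blk 3, set 1) → MISS  vc=[]
1: 0x3c (blk 3, set 1) → L1-HIT  vc=[]
2: 0x32 (blk 3, set 1) → L1-HIT  vc=[]
3: 0x79 (blk 7, set 1) → MISS  vc=[3]
4: 0x7a (blk 7, set 1) → L1-HIT  vc=[3]
5: 0x70 (blk 7, set 1) → L1-HIT  vc=[3]
6: 0x33 (blk 3, set 1) → VC-HIT  vc=[7]
7: 0x3d (blk 3, set 1) → L1-HIT  vc=[7]
8: 0x37 (blk 3, set 1) → L1-HIT  vc=[7]
9: 0x36 (blk 3, set 1) → L1-HIT  vc=[7]
10: 0x50 (blk 5, set 1) → MISS  vc=[7, 3]
11: 0x35 (blk 3, set 1) → VC-HIT  vc=[7, 5]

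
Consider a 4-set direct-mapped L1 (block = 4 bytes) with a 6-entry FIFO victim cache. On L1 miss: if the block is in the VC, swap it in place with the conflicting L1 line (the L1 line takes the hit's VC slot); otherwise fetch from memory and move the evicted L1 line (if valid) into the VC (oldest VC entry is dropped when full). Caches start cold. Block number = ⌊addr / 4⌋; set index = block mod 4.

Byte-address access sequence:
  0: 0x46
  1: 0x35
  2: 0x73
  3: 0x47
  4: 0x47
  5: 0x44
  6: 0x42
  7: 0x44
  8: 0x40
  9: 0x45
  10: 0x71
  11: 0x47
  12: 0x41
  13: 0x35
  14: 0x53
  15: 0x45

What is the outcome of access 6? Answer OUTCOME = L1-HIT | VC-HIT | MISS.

OUTCOME = MISS

#0 0x46→b17/s1 MISS; vc=[]
#1 0x35→b13/s1 MISS; vc=[17]
#2 0x73→b28/s0 MISS; vc=[17]
#3 0x47→b17/s1 VC-HIT; vc=[13]
#4 0x47→b17/s1 L1-HIT; vc=[13]
#5 0x44→b17/s1 L1-HIT; vc=[13]
#6 0x42→b16/s0 MISS; vc=[13,28]
#7 0x44→b17/s1 L1-HIT; vc=[13,28]
#8 0x40→b16/s0 L1-HIT; vc=[13,28]
#9 0x45→b17/s1 L1-HIT; vc=[13,28]
#10 0x71→b28/s0 VC-HIT; vc=[13,16]
#11 0x47→b17/s1 L1-HIT; vc=[13,16]
#12 0x41→b16/s0 VC-HIT; vc=[13,28]
#13 0x35→b13/s1 VC-HIT; vc=[17,28]
#14 0x53→b20/s0 MISS; vc=[17,28,16]
#15 0x45→b17/s1 VC-HIT; vc=[13,28,16]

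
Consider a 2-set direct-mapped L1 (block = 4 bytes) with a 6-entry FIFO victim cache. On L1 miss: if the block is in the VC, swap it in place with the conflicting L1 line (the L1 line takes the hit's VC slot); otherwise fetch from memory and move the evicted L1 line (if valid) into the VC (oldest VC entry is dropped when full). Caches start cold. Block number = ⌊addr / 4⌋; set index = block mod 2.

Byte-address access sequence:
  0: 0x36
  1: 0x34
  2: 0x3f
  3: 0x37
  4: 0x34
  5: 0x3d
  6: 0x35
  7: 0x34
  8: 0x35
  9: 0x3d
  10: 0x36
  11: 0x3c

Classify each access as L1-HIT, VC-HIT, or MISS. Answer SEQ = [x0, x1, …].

SEQ = [MISS, L1-HIT, MISS, VC-HIT, L1-HIT, VC-HIT, VC-HIT, L1-HIT, L1-HIT, VC-HIT, VC-HIT, VC-HIT]

  [0] addr=0x36 blk=13 s=1: MISS | VC []
  [1] addr=0x34 blk=13 s=1: L1-HIT | VC []
  [2] addr=0x3f blk=15 s=1: MISS | VC [13]
  [3] addr=0x37 blk=13 s=1: VC-HIT | VC [15]
  [4] addr=0x34 blk=13 s=1: L1-HIT | VC [15]
  [5] addr=0x3d blk=15 s=1: VC-HIT | VC [13]
  [6] addr=0x35 blk=13 s=1: VC-HIT | VC [15]
  [7] addr=0x34 blk=13 s=1: L1-HIT | VC [15]
  [8] addr=0x35 blk=13 s=1: L1-HIT | VC [15]
  [9] addr=0x3d blk=15 s=1: VC-HIT | VC [13]
  [10] addr=0x36 blk=13 s=1: VC-HIT | VC [15]
  [11] addr=0x3c blk=15 s=1: VC-HIT | VC [13]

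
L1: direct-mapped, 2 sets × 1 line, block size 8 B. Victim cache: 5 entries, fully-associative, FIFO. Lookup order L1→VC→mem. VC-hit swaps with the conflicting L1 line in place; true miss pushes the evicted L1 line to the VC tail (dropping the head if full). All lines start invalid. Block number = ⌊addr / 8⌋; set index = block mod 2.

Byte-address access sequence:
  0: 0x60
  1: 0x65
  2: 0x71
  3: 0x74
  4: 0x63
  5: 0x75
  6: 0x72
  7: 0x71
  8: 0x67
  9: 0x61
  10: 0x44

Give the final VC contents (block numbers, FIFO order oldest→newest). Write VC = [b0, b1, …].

VC = [14, 12]

0: 0x60 (blk 12, set 0) → MISS  vc=[]
1: 0x65 (blk 12, set 0) → L1-HIT  vc=[]
2: 0x71 (blk 14, set 0) → MISS  vc=[12]
3: 0x74 (blk 14, set 0) → L1-HIT  vc=[12]
4: 0x63 (blk 12, set 0) → VC-HIT  vc=[14]
5: 0x75 (blk 14, set 0) → VC-HIT  vc=[12]
6: 0x72 (blk 14, set 0) → L1-HIT  vc=[12]
7: 0x71 (blk 14, set 0) → L1-HIT  vc=[12]
8: 0x67 (blk 12, set 0) → VC-HIT  vc=[14]
9: 0x61 (blk 12, set 0) → L1-HIT  vc=[14]
10: 0x44 (blk 8, set 0) → MISS  vc=[14, 12]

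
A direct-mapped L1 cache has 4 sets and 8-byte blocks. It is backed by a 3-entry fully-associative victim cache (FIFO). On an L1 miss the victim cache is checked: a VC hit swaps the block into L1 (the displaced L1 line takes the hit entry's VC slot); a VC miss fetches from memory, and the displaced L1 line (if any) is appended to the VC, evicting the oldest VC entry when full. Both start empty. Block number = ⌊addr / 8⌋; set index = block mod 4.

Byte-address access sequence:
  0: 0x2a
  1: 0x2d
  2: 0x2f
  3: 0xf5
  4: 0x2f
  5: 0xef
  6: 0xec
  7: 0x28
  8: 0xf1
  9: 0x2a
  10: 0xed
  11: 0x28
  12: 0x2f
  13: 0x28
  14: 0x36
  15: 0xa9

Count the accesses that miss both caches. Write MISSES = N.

#0 0x2a→b5/s1 MISS; vc=[]
#1 0x2d→b5/s1 L1-HIT; vc=[]
#2 0x2f→b5/s1 L1-HIT; vc=[]
#3 0xf5→b30/s2 MISS; vc=[]
#4 0x2f→b5/s1 L1-HIT; vc=[]
#5 0xef→b29/s1 MISS; vc=[5]
#6 0xec→b29/s1 L1-HIT; vc=[5]
#7 0x28→b5/s1 VC-HIT; vc=[29]
#8 0xf1→b30/s2 L1-HIT; vc=[29]
#9 0x2a→b5/s1 L1-HIT; vc=[29]
#10 0xed→b29/s1 VC-HIT; vc=[5]
#11 0x28→b5/s1 VC-HIT; vc=[29]
#12 0x2f→b5/s1 L1-HIT; vc=[29]
#13 0x28→b5/s1 L1-HIT; vc=[29]
#14 0x36→b6/s2 MISS; vc=[29,30]
#15 0xa9→b21/s1 MISS; vc=[29,30,5]

MISSES = 5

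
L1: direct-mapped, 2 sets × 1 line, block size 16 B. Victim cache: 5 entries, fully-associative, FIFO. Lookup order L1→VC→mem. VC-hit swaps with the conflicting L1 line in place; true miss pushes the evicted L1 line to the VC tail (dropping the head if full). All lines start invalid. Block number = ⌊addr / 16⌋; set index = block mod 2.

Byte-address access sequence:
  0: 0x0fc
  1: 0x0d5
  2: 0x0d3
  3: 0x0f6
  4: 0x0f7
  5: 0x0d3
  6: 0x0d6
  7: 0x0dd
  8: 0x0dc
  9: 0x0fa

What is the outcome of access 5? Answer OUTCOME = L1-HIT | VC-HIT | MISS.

OUTCOME = VC-HIT

  [0] addr=0xfc blk=15 s=1: MISS | VC []
  [1] addr=0xd5 blk=13 s=1: MISS | VC [15]
  [2] addr=0xd3 blk=13 s=1: L1-HIT | VC [15]
  [3] addr=0xf6 blk=15 s=1: VC-HIT | VC [13]
  [4] addr=0xf7 blk=15 s=1: L1-HIT | VC [13]
  [5] addr=0xd3 blk=13 s=1: VC-HIT | VC [15]
  [6] addr=0xd6 blk=13 s=1: L1-HIT | VC [15]
  [7] addr=0xdd blk=13 s=1: L1-HIT | VC [15]
  [8] addr=0xdc blk=13 s=1: L1-HIT | VC [15]
  [9] addr=0xfa blk=15 s=1: VC-HIT | VC [13]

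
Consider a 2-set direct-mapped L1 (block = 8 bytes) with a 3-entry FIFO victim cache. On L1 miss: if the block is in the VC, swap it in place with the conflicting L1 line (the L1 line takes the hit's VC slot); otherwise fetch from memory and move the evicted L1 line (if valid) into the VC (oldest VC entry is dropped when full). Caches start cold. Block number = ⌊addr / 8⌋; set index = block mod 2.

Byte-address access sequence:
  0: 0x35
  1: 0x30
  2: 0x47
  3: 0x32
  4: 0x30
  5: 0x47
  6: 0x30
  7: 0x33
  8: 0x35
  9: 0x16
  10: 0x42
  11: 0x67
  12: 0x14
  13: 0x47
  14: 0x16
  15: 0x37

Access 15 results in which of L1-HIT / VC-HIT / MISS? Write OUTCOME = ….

OUTCOME = VC-HIT

  [0] addr=0x35 blk=6 s=0: MISS | VC []
  [1] addr=0x30 blk=6 s=0: L1-HIT | VC []
  [2] addr=0x47 blk=8 s=0: MISS | VC [6]
  [3] addr=0x32 blk=6 s=0: VC-HIT | VC [8]
  [4] addr=0x30 blk=6 s=0: L1-HIT | VC [8]
  [5] addr=0x47 blk=8 s=0: VC-HIT | VC [6]
  [6] addr=0x30 blk=6 s=0: VC-HIT | VC [8]
  [7] addr=0x33 blk=6 s=0: L1-HIT | VC [8]
  [8] addr=0x35 blk=6 s=0: L1-HIT | VC [8]
  [9] addr=0x16 blk=2 s=0: MISS | VC [8, 6]
  [10] addr=0x42 blk=8 s=0: VC-HIT | VC [2, 6]
  [11] addr=0x67 blk=12 s=0: MISS | VC [2, 6, 8]
  [12] addr=0x14 blk=2 s=0: VC-HIT | VC [12, 6, 8]
  [13] addr=0x47 blk=8 s=0: VC-HIT | VC [12, 6, 2]
  [14] addr=0x16 blk=2 s=0: VC-HIT | VC [12, 6, 8]
  [15] addr=0x37 blk=6 s=0: VC-HIT | VC [12, 2, 8]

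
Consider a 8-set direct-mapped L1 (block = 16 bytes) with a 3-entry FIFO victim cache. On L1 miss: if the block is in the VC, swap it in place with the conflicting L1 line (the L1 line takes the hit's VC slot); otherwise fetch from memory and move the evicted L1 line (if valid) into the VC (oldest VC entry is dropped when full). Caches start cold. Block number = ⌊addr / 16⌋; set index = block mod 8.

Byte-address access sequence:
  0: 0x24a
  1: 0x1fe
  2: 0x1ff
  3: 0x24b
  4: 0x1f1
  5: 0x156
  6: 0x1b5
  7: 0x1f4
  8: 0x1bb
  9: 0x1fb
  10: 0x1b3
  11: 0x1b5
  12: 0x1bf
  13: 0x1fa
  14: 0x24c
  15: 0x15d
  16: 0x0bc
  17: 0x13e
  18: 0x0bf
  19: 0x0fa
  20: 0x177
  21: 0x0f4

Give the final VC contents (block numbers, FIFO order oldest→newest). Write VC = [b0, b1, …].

VC = [19, 31, 23]

  [0] addr=0x24a blk=36 s=4: MISS | VC []
  [1] addr=0x1fe blk=31 s=7: MISS | VC []
  [2] addr=0x1ff blk=31 s=7: L1-HIT | VC []
  [3] addr=0x24b blk=36 s=4: L1-HIT | VC []
  [4] addr=0x1f1 blk=31 s=7: L1-HIT | VC []
  [5] addr=0x156 blk=21 s=5: MISS | VC []
  [6] addr=0x1b5 blk=27 s=3: MISS | VC []
  [7] addr=0x1f4 blk=31 s=7: L1-HIT | VC []
  [8] addr=0x1bb blk=27 s=3: L1-HIT | VC []
  [9] addr=0x1fb blk=31 s=7: L1-HIT | VC []
  [10] addr=0x1b3 blk=27 s=3: L1-HIT | VC []
  [11] addr=0x1b5 blk=27 s=3: L1-HIT | VC []
  [12] addr=0x1bf blk=27 s=3: L1-HIT | VC []
  [13] addr=0x1fa blk=31 s=7: L1-HIT | VC []
  [14] addr=0x24c blk=36 s=4: L1-HIT | VC []
  [15] addr=0x15d blk=21 s=5: L1-HIT | VC []
  [16] addr=0xbc blk=11 s=3: MISS | VC [27]
  [17] addr=0x13e blk=19 s=3: MISS | VC [27, 11]
  [18] addr=0xbf blk=11 s=3: VC-HIT | VC [27, 19]
  [19] addr=0xfa blk=15 s=7: MISS | VC [27, 19, 31]
  [20] addr=0x177 blk=23 s=7: MISS | VC [19, 31, 15]
  [21] addr=0xf4 blk=15 s=7: VC-HIT | VC [19, 31, 23]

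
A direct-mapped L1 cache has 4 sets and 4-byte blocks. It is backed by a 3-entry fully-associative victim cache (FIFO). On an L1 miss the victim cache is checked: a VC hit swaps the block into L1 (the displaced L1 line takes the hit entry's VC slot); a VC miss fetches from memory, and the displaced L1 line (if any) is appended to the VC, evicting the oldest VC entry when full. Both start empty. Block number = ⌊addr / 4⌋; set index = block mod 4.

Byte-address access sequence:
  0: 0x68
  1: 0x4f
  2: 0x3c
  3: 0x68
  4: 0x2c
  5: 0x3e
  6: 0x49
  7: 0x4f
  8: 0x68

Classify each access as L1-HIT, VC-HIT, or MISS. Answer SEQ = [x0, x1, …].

  [0] addr=0x68 blk=26 s=2: MISS | VC []
  [1] addr=0x4f blk=19 s=3: MISS | VC []
  [2] addr=0x3c blk=15 s=3: MISS | VC [19]
  [3] addr=0x68 blk=26 s=2: L1-HIT | VC [19]
  [4] addr=0x2c blk=11 s=3: MISS | VC [19, 15]
  [5] addr=0x3e blk=15 s=3: VC-HIT | VC [19, 11]
  [6] addr=0x49 blk=18 s=2: MISS | VC [19, 11, 26]
  [7] addr=0x4f blk=19 s=3: VC-HIT | VC [15, 11, 26]
  [8] addr=0x68 blk=26 s=2: VC-HIT | VC [15, 11, 18]

SEQ = [MISS, MISS, MISS, L1-HIT, MISS, VC-HIT, MISS, VC-HIT, VC-HIT]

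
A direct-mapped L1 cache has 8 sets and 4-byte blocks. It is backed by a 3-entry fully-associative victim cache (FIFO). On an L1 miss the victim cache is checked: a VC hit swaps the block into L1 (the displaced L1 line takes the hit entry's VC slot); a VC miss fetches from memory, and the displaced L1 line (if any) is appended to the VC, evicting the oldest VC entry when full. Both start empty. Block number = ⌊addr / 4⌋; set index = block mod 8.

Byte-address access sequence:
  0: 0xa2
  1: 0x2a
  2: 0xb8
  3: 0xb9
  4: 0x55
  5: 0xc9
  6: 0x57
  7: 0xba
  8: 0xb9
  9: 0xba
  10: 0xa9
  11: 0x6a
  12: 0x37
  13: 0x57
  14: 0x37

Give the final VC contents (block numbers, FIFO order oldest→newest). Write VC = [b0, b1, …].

VC = [50, 42, 21]

  [0] addr=0xa2 blk=40 s=0: MISS | VC []
  [1] addr=0x2a blk=10 s=2: MISS | VC []
  [2] addr=0xb8 blk=46 s=6: MISS | VC []
  [3] addr=0xb9 blk=46 s=6: L1-HIT | VC []
  [4] addr=0x55 blk=21 s=5: MISS | VC []
  [5] addr=0xc9 blk=50 s=2: MISS | VC [10]
  [6] addr=0x57 blk=21 s=5: L1-HIT | VC [10]
  [7] addr=0xba blk=46 s=6: L1-HIT | VC [10]
  [8] addr=0xb9 blk=46 s=6: L1-HIT | VC [10]
  [9] addr=0xba blk=46 s=6: L1-HIT | VC [10]
  [10] addr=0xa9 blk=42 s=2: MISS | VC [10, 50]
  [11] addr=0x6a blk=26 s=2: MISS | VC [10, 50, 42]
  [12] addr=0x37 blk=13 s=5: MISS | VC [50, 42, 21]
  [13] addr=0x57 blk=21 s=5: VC-HIT | VC [50, 42, 13]
  [14] addr=0x37 blk=13 s=5: VC-HIT | VC [50, 42, 21]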